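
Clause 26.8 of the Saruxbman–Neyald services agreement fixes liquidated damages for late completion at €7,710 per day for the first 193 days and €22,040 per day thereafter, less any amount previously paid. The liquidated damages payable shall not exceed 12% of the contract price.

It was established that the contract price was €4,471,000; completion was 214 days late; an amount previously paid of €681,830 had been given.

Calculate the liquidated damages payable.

€536,520

First 193 days: 193 × €7,710 = €1,488,030
Remaining days: (214 − 193) × €22,040 = €462,840
Accrued per-day damages: €1,488,030 + €462,840 = €1,950,870
Less amount previously paid: €1,950,870 − €681,830 = €1,269,040
Cap: 12% of €4,471,000 = €536,520
Cap at €536,520: €1,269,040 exceeds the cap → €536,520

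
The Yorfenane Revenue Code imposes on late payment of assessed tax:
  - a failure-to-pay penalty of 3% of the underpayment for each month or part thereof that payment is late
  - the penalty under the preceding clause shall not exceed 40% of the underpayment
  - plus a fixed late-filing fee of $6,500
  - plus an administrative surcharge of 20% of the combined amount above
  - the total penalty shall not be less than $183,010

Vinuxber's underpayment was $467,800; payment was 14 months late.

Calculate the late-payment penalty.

Accrued rate: 3% × 14 = 42%, capped at 40% → 40%
Failure-to-pay penalty: 40% of $467,800 = $187,120
Penalty before surcharge: $187,120 + $6,500 = $193,620
Administrative surcharge: 20% of $193,620 = $38,724
Total penalty: $193,620 + $38,724 = $232,344
Minimum $183,010: $232,344 meets the minimum, no increase.

$232,344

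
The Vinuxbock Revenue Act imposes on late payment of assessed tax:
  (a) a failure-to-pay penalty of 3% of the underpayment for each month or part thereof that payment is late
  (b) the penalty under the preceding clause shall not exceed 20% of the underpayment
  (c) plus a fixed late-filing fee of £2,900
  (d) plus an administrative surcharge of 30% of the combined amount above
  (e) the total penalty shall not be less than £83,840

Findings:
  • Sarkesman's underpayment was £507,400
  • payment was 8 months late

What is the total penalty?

£135,694

Accrued rate: 3% × 8 = 24%, capped at 20% → 20%
Failure-to-pay penalty: 20% of £507,400 = £101,480
Penalty before surcharge: £101,480 + £2,900 = £104,380
Administrative surcharge: 30% of £104,380 = £31,314
Total penalty: £104,380 + £31,314 = £135,694
Minimum £83,840: £135,694 meets the minimum, no increase.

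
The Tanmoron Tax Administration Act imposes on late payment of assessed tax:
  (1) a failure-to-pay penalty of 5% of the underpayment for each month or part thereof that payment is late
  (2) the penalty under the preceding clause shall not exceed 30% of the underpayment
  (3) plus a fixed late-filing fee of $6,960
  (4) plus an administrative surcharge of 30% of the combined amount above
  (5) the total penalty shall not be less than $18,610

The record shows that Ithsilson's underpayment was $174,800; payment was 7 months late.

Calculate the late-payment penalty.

Accrued rate: 5% × 7 = 35%, capped at 30% → 30%
Failure-to-pay penalty: 30% of $174,800 = $52,440
Penalty before surcharge: $52,440 + $6,960 = $59,400
Administrative surcharge: 30% of $59,400 = $17,820
Total penalty: $59,400 + $17,820 = $77,220
Minimum $18,610: $77,220 meets the minimum, no increase.

$77,220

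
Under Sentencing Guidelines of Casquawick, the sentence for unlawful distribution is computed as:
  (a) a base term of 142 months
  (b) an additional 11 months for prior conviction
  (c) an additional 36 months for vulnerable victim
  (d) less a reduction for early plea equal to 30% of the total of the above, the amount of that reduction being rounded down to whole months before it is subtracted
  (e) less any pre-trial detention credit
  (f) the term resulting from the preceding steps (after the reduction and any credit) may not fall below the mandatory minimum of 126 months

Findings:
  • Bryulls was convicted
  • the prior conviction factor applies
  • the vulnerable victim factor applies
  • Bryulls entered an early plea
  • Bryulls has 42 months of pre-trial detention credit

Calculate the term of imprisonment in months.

126 months

Prior conviction enhancement: +11 months
Vulnerable victim enhancement: +36 months
Adjusted term: 142 months + 11 months + 36 months = 189 months
Early plea reduction: 30% of 189 months = 56 months (rounded down)
After reduction: 189 − 56 = 133 months
Less pre-trial detention credit: 133 months − 42 months = 91 months
Minimum 126 months: 91 months is below the minimum → 126 months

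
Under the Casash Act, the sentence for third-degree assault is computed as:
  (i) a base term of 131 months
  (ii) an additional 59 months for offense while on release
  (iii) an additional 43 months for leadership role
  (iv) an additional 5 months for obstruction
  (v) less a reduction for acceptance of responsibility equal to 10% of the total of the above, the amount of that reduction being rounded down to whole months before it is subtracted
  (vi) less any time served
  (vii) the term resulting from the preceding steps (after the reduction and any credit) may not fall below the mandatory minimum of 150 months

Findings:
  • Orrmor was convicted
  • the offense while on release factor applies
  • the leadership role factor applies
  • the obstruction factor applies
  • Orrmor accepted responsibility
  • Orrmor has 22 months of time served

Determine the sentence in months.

Offense while on release enhancement: +59 months
Leadership role enhancement: +43 months
Obstruction enhancement: +5 months
Adjusted term: 131 months + 59 months + 43 months + 5 months = 238 months
Acceptance of responsibility reduction: 10% of 238 months = 23 months (rounded down)
After reduction: 238 − 23 = 215 months
Less time served: 215 months − 22 months = 193 months
Minimum 150 months: 193 months meets the minimum, no increase.

193 months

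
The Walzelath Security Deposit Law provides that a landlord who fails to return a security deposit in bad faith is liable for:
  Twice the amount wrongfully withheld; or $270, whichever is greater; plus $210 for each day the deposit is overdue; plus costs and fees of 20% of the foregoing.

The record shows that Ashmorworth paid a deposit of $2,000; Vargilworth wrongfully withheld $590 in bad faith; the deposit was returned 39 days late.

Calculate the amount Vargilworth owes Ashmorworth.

Recovery: $11,244

Doubled: 2 × $590 = $1,180
Minimum $270: $1,180 meets the minimum, no increase.
Late-return penalty: 39 × $210 = $8,190
Damages plus late penalty: $1,180 + $8,190 = $9,370
Costs and fees: 20% of $9,370 = $1,874
Total recovery: $9,370 + $1,874 = $11,244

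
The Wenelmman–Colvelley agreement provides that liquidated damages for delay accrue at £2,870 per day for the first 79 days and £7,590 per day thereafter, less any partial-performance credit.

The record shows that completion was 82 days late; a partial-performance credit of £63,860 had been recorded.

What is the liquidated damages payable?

First 79 days: 79 × £2,870 = £226,730
Remaining days: (82 − 79) × £7,590 = £22,770
Accrued per-day damages: £226,730 + £22,770 = £249,500
Less partial-performance credit: £249,500 − £63,860 = £185,640

£185,640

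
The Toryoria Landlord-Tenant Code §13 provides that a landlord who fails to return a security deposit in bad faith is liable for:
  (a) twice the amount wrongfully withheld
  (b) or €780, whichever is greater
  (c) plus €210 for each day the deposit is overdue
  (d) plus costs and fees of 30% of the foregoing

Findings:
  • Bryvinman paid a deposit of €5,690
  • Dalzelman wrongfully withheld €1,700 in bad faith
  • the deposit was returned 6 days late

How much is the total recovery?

Doubled: 2 × €1,700 = €3,400
Minimum €780: €3,400 meets the minimum, no increase.
Late-return penalty: 6 × €210 = €1,260
Damages plus late penalty: €3,400 + €1,260 = €4,660
Costs and fees: 30% of €4,660 = €1,398
Total recovery: €4,660 + €1,398 = €6,058

€6,058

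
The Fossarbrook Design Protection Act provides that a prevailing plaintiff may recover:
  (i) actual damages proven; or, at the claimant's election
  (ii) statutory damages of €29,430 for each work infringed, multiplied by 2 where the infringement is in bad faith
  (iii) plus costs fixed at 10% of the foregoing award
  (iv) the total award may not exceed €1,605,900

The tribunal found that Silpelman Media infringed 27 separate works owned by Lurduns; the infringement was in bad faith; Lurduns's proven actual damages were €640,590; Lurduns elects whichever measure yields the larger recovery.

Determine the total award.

€1,605,900

Statutory damages: 27 × €29,430 = €794,610
Doubled: 2 × €794,610 = €1,589,220
Greater of actual damages (€640,590) or enhanced statutory damages (€1,589,220): €1,589,220
Costs: 10% of €1,589,220 = €158,922
Award plus costs: €1,589,220 + €158,922 = €1,748,142
Cap at €1,605,900: €1,748,142 exceeds the cap → €1,605,900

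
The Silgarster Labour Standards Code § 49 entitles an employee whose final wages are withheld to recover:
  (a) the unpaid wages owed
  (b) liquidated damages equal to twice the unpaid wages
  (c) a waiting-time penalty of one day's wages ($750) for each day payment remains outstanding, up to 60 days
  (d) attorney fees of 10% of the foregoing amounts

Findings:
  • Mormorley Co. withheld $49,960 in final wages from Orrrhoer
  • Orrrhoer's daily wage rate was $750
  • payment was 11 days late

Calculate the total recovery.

$173,943

Doubled: 2 × $49,960 = $99,920
Penalty days: min(11, 60) = 11
Waiting-time penalty: 11 × $750 = $8,250
Subtotal: $49,960 + $99,920 + $8,250 = $158,130
Attorney fees: 10% of $158,130 = $15,813
Total award: $158,130 + $15,813 = $173,943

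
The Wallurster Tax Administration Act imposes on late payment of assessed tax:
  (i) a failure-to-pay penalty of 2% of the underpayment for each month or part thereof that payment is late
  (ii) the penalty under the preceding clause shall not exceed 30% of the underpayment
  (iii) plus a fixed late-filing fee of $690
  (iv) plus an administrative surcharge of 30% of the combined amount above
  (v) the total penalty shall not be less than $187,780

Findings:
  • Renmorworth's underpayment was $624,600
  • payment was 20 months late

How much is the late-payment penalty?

Accrued rate: 2% × 20 = 40%, capped at 30% → 30%
Failure-to-pay penalty: 30% of $624,600 = $187,380
Penalty before surcharge: $187,380 + $690 = $188,070
Administrative surcharge: 30% of $188,070 = $56,421
Total penalty: $188,070 + $56,421 = $244,491
Minimum $187,780: $244,491 meets the minimum, no increase.

$244,491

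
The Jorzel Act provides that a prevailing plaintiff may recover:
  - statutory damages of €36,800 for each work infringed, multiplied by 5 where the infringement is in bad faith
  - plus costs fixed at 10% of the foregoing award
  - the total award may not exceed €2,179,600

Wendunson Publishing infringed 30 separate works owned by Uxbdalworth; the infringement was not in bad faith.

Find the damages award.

Award: €1,214,400

Statutory damages: 30 × €36,800 = €1,104,000
Infringement not in bad faith: no ×5 enhancement.
Costs: 10% of €1,104,000 = €110,400
Award plus costs: €1,104,000 + €110,400 = €1,214,400
Cap at €2,179,600: €1,214,400 is within the cap, no reduction.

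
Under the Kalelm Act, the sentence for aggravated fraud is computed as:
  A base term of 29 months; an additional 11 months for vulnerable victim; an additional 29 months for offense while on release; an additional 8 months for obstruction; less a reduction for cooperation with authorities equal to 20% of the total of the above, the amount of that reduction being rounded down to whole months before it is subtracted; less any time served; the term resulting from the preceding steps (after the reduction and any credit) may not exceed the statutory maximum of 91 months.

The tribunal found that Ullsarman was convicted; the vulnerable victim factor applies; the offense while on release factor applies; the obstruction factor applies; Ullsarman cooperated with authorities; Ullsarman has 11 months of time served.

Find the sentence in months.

Vulnerable victim enhancement: +11 months
Offense while on release enhancement: +29 months
Obstruction enhancement: +8 months
Adjusted term: 29 months + 11 months + 29 months + 8 months = 77 months
Cooperation with authorities reduction: 20% of 77 months = 15 months (rounded down)
After reduction: 77 − 15 = 62 months
Less time served: 62 months − 11 months = 51 months
Cap at 91 months: 51 months is within the cap, no reduction.

Sentence: 51 months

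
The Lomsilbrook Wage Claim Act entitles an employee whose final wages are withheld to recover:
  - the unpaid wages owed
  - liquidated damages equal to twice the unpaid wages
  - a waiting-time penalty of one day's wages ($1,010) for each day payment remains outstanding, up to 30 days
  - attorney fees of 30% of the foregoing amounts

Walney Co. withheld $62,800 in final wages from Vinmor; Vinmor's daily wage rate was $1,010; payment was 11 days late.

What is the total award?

$259,363

Doubled: 2 × $62,800 = $125,600
Penalty days: min(11, 30) = 11
Waiting-time penalty: 11 × $1,010 = $11,110
Subtotal: $62,800 + $125,600 + $11,110 = $199,510
Attorney fees: 30% of $199,510 = $59,853
Total award: $199,510 + $59,853 = $259,363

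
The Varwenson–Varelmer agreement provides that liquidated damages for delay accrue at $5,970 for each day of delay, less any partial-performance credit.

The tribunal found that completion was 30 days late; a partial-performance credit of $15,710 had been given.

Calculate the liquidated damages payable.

$163,390

Per-day damages: 30 × $5,970 = $179,100
Less partial-performance credit: $179,100 − $15,710 = $163,390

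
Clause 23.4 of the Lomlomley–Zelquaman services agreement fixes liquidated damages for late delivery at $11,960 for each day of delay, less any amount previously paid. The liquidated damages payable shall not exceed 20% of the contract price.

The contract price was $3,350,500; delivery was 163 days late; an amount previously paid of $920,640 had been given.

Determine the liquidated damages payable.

$670,100

Per-day damages: 163 × $11,960 = $1,949,480
Less amount previously paid: $1,949,480 − $920,640 = $1,028,840
Cap: 20% of $3,350,500 = $670,100
Cap at $670,100: $1,028,840 exceeds the cap → $670,100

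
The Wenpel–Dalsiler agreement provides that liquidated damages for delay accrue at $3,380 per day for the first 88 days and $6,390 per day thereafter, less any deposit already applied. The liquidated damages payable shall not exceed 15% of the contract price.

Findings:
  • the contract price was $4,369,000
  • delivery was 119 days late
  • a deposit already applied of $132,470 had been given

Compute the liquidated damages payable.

First 88 days: 88 × $3,380 = $297,440
Remaining days: (119 − 88) × $6,390 = $198,090
Accrued per-day damages: $297,440 + $198,090 = $495,530
Less deposit already applied: $495,530 − $132,470 = $363,060
Cap: 15% of $4,369,000 = $655,350
Cap at $655,350: $363,060 is within the cap, no reduction.

Liquidated damages: $363,060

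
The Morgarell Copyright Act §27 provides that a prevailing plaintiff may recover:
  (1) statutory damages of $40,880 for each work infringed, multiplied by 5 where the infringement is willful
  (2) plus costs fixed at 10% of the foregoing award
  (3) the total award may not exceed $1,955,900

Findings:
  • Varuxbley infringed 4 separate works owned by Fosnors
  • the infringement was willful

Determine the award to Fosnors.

Statutory damages: 4 × $40,880 = $163,520
Multiplied by 5: 5 × $163,520 = $817,600
Costs: 10% of $817,600 = $81,760
Award plus costs: $817,600 + $81,760 = $899,360
Cap at $1,955,900: $899,360 is within the cap, no reduction.

Award: $899,360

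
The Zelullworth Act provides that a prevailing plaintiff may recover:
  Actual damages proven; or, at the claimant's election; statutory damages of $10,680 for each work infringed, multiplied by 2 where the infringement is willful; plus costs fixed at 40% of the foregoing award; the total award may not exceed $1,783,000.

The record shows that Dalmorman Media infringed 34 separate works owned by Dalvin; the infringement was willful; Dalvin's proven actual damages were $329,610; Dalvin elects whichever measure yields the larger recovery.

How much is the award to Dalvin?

$1,016,736

Statutory damages: 34 × $10,680 = $363,120
Doubled: 2 × $363,120 = $726,240
Greater of actual damages ($329,610) or enhanced statutory damages ($726,240): $726,240
Costs: 40% of $726,240 = $290,496
Award plus costs: $726,240 + $290,496 = $1,016,736
Cap at $1,783,000: $1,016,736 is within the cap, no reduction.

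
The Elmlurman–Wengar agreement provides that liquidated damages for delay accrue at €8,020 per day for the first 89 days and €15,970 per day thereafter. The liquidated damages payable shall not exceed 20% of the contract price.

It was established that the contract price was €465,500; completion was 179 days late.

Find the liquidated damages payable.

€93,100

First 89 days: 89 × €8,020 = €713,780
Remaining days: (179 − 89) × €15,970 = €1,437,300
Accrued per-day damages: €713,780 + €1,437,300 = €2,151,080
Cap: 20% of €465,500 = €93,100
Cap at €93,100: €2,151,080 exceeds the cap → €93,100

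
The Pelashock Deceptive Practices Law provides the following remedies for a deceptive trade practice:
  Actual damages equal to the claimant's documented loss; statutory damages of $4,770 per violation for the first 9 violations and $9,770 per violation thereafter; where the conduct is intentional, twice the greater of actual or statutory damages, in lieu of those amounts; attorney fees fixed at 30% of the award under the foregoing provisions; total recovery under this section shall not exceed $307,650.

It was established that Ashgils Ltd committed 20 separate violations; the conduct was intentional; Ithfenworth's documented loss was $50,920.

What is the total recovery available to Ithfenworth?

First 9 violations: 9 × $4,770 = $42,930
Remaining violations: (20 − 9) × $9,770 = $107,470
Statutory damages: $42,930 + $107,470 = $150,400
Greater of actual damages ($50,920) or statutory damages ($150,400): $150,400
Doubled: 2 × $150,400 = $300,800
Attorney fees: 30% of $300,800 = $90,240
Total before cap: $300,800 + $90,240 = $391,040
Cap at $307,650: $391,040 exceeds the cap → $307,650

$307,650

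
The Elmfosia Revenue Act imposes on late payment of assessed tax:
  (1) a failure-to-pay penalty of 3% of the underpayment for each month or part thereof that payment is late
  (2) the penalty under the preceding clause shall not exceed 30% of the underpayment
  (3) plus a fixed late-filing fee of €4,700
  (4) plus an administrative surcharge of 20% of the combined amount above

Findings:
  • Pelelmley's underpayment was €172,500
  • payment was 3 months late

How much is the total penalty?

Accrued rate: 3% × 3 = 9%, capped at 30% → 9%
Failure-to-pay penalty: 9% of €172,500 = €15,525
Penalty before surcharge: €15,525 + €4,700 = €20,225
Administrative surcharge: 20% of €20,225 = €4,045
Total penalty: €20,225 + €4,045 = €24,270

€24,270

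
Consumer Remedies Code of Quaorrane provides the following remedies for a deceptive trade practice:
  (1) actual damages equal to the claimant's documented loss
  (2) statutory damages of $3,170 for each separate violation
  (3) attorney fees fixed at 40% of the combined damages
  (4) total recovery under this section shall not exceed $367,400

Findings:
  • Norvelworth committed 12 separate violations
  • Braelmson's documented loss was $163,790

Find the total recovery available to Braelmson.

$282,562

Statutory damages: 12 × $3,170 = $38,040
Combined damages: $163,790 + $38,040 = $201,830
Attorney fees: 40% of $201,830 = $80,732
Total before cap: $201,830 + $80,732 = $282,562
Cap at $367,400: $282,562 is within the cap, no reduction.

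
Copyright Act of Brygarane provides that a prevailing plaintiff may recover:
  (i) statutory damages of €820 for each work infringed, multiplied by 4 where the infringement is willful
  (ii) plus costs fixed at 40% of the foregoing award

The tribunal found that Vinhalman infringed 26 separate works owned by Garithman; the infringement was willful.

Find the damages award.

Statutory damages: 26 × €820 = €21,320
Multiplied by 4: 4 × €21,320 = €85,280
Costs: 40% of €85,280 = €34,112
Award plus costs: €85,280 + €34,112 = €119,392

€119,392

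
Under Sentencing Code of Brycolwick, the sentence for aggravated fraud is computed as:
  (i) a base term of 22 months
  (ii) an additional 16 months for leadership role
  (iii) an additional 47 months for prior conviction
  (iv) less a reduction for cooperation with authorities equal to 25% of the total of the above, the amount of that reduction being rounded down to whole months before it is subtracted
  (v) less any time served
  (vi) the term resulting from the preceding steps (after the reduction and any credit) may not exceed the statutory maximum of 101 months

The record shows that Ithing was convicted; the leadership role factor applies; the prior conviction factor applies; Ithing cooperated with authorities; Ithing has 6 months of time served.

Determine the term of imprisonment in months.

Leadership role enhancement: +16 months
Prior conviction enhancement: +47 months
Adjusted term: 22 months + 16 months + 47 months = 85 months
Cooperation with authorities reduction: 25% of 85 months = 21 months (rounded down)
After reduction: 85 − 21 = 64 months
Less time served: 64 months − 6 months = 58 months
Cap at 101 months: 58 months is within the cap, no reduction.

58 months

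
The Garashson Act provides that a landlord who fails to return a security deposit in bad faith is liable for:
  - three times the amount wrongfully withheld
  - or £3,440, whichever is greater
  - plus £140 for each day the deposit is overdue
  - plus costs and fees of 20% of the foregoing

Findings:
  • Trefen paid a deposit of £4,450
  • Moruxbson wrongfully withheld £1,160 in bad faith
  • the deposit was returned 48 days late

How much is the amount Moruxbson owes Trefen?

£12,240

Trebled: 3 × £1,160 = £3,480
Minimum £3,440: £3,480 meets the minimum, no increase.
Late-return penalty: 48 × £140 = £6,720
Damages plus late penalty: £3,480 + £6,720 = £10,200
Costs and fees: 20% of £10,200 = £2,040
Total recovery: £10,200 + £2,040 = £12,240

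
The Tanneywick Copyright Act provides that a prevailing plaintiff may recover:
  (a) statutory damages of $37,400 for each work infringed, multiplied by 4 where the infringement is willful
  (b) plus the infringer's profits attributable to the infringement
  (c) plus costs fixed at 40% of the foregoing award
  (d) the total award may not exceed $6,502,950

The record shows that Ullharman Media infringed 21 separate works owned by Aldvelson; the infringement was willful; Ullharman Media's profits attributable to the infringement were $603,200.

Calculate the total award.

Statutory damages: 21 × $37,400 = $785,400
Multiplied by 4: 4 × $785,400 = $3,141,600
Combined award: $3,141,600 + $603,200 = $3,744,800
Costs: 40% of $3,744,800 = $1,497,920
Award plus costs: $3,744,800 + $1,497,920 = $5,242,720
Cap at $6,502,950: $5,242,720 is within the cap, no reduction.

$5,242,720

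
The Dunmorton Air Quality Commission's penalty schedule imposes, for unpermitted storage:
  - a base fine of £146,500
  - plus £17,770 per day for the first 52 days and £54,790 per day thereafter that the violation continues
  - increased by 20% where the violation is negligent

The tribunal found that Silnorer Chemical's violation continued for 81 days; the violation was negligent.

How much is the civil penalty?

First 52 days: 52 × £17,770 = £924,040
Remaining days: (81 − 52) × £54,790 = £1,588,910
Per-day component: £924,040 + £1,588,910 = £2,512,950
Base plus per-day: £146,500 + £2,512,950 = £2,659,450
Enhancement: 20% of £2,659,450 = £531,890
Enhanced fine: £2,659,450 + £531,890 = £3,191,340

£3,191,340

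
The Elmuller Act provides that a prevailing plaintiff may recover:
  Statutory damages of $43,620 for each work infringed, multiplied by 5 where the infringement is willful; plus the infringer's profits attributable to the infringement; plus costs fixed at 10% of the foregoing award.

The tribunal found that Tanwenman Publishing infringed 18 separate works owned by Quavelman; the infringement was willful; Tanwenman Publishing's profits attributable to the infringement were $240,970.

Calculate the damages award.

Statutory damages: 18 × $43,620 = $785,160
Multiplied by 5: 5 × $785,160 = $3,925,800
Combined award: $3,925,800 + $240,970 = $4,166,770
Costs: 10% of $4,166,770 = $416,677
Award plus costs: $4,166,770 + $416,677 = $4,583,447

$4,583,447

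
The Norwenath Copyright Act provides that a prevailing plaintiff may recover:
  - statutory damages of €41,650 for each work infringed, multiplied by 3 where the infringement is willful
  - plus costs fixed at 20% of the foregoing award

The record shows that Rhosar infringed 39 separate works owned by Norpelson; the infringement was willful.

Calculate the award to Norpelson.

Statutory damages: 39 × €41,650 = €1,624,350
Trebled: 3 × €1,624,350 = €4,873,050
Costs: 20% of €4,873,050 = €974,610
Award plus costs: €4,873,050 + €974,610 = €5,847,660

€5,847,660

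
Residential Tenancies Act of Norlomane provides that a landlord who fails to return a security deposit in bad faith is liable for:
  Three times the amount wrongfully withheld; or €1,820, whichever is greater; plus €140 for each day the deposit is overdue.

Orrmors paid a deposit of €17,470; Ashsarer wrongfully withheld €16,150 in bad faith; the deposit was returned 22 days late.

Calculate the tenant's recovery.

€51,530

Trebled: 3 × €16,150 = €48,450
Minimum €1,820: €48,450 meets the minimum, no increase.
Late-return penalty: 22 × €140 = €3,080
Damages plus late penalty: €48,450 + €3,080 = €51,530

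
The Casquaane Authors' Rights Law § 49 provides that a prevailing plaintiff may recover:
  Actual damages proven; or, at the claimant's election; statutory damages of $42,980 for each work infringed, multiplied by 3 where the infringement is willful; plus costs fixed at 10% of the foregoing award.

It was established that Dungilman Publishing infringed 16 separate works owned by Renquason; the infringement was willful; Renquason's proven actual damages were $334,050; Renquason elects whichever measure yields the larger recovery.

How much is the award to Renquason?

Statutory damages: 16 × $42,980 = $687,680
Trebled: 3 × $687,680 = $2,063,040
Greater of actual damages ($334,050) or enhanced statutory damages ($2,063,040): $2,063,040
Costs: 10% of $2,063,040 = $206,304
Award plus costs: $2,063,040 + $206,304 = $2,269,344

$2,269,344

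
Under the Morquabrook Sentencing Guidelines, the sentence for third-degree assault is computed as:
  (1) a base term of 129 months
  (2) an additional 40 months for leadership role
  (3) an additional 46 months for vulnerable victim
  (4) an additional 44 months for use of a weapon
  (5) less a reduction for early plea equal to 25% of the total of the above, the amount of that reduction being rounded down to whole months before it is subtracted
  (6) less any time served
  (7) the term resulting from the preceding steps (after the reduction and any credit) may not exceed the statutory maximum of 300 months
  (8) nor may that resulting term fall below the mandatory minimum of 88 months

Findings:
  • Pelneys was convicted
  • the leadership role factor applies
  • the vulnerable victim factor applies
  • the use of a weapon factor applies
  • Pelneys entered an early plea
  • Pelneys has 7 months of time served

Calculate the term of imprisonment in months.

Leadership role enhancement: +40 months
Vulnerable victim enhancement: +46 months
Use of a weapon enhancement: +44 months
Adjusted term: 129 months + 40 months + 46 months + 44 months = 259 months
Early plea reduction: 25% of 259 months = 64 months (rounded down)
After reduction: 259 − 64 = 195 months
Less time served: 195 months − 7 months = 188 months
Cap at 300 months: 188 months is within the cap, no reduction.
Minimum 88 months: 188 months meets the minimum, no increase.

Sentence: 188 months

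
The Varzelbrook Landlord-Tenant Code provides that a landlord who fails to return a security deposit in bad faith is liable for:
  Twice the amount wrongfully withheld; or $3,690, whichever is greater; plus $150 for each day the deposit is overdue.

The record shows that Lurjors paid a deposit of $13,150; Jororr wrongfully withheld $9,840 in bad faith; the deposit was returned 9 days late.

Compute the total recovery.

Doubled: 2 × $9,840 = $19,680
Minimum $3,690: $19,680 meets the minimum, no increase.
Late-return penalty: 9 × $150 = $1,350
Damages plus late penalty: $19,680 + $1,350 = $21,030

$21,030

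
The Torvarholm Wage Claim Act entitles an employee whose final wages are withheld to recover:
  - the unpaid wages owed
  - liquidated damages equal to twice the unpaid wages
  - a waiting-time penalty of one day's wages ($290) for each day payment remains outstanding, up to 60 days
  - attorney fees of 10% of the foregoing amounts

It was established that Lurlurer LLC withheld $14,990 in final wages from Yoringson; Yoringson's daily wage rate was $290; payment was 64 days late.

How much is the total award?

$68,607

Doubled: 2 × $14,990 = $29,980
Penalty days: min(64, 60) = 60
Waiting-time penalty: 60 × $290 = $17,400
Subtotal: $14,990 + $29,980 + $17,400 = $62,370
Attorney fees: 10% of $62,370 = $6,237
Total award: $62,370 + $6,237 = $68,607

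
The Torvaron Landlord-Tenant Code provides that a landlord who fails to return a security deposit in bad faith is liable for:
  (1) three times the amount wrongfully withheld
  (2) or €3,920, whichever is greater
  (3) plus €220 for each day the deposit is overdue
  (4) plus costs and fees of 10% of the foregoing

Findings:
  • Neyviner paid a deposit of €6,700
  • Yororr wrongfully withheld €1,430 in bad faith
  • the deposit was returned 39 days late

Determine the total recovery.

Trebled: 3 × €1,430 = €4,290
Minimum €3,920: €4,290 meets the minimum, no increase.
Late-return penalty: 39 × €220 = €8,580
Damages plus late penalty: €4,290 + €8,580 = €12,870
Costs and fees: 10% of €12,870 = €1,287
Total recovery: €12,870 + €1,287 = €14,157

€14,157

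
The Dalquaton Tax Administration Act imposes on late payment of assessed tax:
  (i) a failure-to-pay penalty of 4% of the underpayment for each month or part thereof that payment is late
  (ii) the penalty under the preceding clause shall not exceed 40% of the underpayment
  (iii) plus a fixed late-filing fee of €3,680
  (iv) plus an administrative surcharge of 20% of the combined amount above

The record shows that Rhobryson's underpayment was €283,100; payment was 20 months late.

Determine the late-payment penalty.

€140,304

Accrued rate: 4% × 20 = 80%, capped at 40% → 40%
Failure-to-pay penalty: 40% of €283,100 = €113,240
Penalty before surcharge: €113,240 + €3,680 = €116,920
Administrative surcharge: 20% of €116,920 = €23,384
Total penalty: €116,920 + €23,384 = €140,304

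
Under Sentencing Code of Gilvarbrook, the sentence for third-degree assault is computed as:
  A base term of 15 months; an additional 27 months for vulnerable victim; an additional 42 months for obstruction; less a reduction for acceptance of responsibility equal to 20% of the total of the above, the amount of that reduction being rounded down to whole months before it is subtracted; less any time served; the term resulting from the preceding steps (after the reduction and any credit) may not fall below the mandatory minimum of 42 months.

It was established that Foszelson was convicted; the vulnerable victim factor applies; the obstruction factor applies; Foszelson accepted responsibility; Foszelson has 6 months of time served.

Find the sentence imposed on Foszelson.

Vulnerable victim enhancement: +27 months
Obstruction enhancement: +42 months
Adjusted term: 15 months + 27 months + 42 months = 84 months
Acceptance of responsibility reduction: 20% of 84 months = 16 months (rounded down)
After reduction: 84 − 16 = 68 months
Less time served: 68 months − 6 months = 62 months
Minimum 42 months: 62 months meets the minimum, no increase.

62 months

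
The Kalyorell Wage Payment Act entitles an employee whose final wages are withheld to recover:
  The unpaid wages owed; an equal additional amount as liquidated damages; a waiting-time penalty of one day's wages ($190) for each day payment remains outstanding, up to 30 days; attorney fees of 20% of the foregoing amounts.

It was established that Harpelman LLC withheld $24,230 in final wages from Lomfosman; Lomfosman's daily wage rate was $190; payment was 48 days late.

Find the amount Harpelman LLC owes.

Liquidated damages (equal amount): $24,230
Penalty days: min(48, 30) = 30
Waiting-time penalty: 30 × $190 = $5,700
Subtotal: $24,230 + $24,230 + $5,700 = $54,160
Attorney fees: 20% of $54,160 = $10,832
Total award: $54,160 + $10,832 = $64,992

$64,992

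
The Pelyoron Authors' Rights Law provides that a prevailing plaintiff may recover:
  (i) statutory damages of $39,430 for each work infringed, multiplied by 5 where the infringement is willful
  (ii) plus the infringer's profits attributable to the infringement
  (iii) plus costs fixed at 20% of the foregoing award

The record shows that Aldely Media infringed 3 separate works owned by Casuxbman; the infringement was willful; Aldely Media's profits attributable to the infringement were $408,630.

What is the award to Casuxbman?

$1,200,096

Statutory damages: 3 × $39,430 = $118,290
Multiplied by 5: 5 × $118,290 = $591,450
Combined award: $591,450 + $408,630 = $1,000,080
Costs: 20% of $1,000,080 = $200,016
Award plus costs: $1,000,080 + $200,016 = $1,200,096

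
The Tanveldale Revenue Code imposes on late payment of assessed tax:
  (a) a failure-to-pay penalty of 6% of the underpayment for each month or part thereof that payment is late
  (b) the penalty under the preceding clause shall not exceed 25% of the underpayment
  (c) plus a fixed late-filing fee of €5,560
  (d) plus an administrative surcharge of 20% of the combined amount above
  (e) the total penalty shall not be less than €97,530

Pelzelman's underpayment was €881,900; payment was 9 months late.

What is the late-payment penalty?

€271,242

Accrued rate: 6% × 9 = 54%, capped at 25% → 25%
Failure-to-pay penalty: 25% of €881,900 = €220,475
Penalty before surcharge: €220,475 + €5,560 = €226,035
Administrative surcharge: 20% of €226,035 = €45,207
Total penalty: €226,035 + €45,207 = €271,242
Minimum €97,530: €271,242 meets the minimum, no increase.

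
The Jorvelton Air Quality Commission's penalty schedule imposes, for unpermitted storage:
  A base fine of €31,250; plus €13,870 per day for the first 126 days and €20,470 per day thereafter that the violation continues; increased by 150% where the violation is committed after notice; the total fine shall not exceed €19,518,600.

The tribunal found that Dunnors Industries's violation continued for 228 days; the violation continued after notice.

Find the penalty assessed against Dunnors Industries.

First 126 days: 126 × €13,870 = €1,747,620
Remaining days: (228 − 126) × €20,470 = €2,087,940
Per-day component: €1,747,620 + €2,087,940 = €3,835,560
Base plus per-day: €31,250 + €3,835,560 = €3,866,810
Enhancement: 150% of €3,866,810 = €5,800,215
Enhanced fine: €3,866,810 + €5,800,215 = €9,667,025
Cap at €19,518,600: €9,667,025 is within the cap, no reduction.

€9,667,025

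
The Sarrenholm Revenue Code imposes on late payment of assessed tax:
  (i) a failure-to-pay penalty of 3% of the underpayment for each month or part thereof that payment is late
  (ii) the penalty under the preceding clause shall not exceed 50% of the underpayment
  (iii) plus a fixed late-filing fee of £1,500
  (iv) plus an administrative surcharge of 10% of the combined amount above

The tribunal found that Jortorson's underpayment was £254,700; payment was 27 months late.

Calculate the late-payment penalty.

Accrued rate: 3% × 27 = 81%, capped at 50% → 50%
Failure-to-pay penalty: 50% of £254,700 = £127,350
Penalty before surcharge: £127,350 + £1,500 = £128,850
Administrative surcharge: 10% of £128,850 = £12,885
Total penalty: £128,850 + £12,885 = £141,735

Penalty: £141,735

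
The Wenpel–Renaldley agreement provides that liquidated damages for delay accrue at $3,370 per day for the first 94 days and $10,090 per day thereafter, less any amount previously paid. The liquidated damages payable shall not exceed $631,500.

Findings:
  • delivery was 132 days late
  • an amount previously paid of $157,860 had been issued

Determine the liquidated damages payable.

First 94 days: 94 × $3,370 = $316,780
Remaining days: (132 − 94) × $10,090 = $383,420
Accrued per-day damages: $316,780 + $383,420 = $700,200
Less amount previously paid: $700,200 − $157,860 = $542,340
Cap at $631,500: $542,340 is within the cap, no reduction.

$542,340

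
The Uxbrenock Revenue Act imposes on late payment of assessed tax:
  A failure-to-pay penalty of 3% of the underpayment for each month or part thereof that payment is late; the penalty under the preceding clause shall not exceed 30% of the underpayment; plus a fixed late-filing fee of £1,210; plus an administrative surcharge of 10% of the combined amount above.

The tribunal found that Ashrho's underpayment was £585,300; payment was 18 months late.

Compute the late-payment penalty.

Accrued rate: 3% × 18 = 54%, capped at 30% → 30%
Failure-to-pay penalty: 30% of £585,300 = £175,590
Penalty before surcharge: £175,590 + £1,210 = £176,800
Administrative surcharge: 10% of £176,800 = £17,680
Total penalty: £176,800 + £17,680 = £194,480

£194,480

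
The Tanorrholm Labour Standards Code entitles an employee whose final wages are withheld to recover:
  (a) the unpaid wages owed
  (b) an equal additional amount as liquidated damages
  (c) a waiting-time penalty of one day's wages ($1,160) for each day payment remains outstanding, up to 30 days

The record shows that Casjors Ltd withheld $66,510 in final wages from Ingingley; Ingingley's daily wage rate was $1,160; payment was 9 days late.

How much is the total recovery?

$143,460

Liquidated damages (equal amount): $66,510
Penalty days: min(9, 30) = 9
Waiting-time penalty: 9 × $1,160 = $10,440
Total award: $66,510 + $66,510 + $10,440 = $143,460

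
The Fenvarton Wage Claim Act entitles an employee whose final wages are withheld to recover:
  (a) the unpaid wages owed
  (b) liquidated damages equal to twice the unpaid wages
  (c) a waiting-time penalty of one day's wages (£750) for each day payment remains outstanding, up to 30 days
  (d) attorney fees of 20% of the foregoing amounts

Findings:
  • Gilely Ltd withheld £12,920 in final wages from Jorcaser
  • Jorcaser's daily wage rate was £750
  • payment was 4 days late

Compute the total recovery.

£50,112

Doubled: 2 × £12,920 = £25,840
Penalty days: min(4, 30) = 4
Waiting-time penalty: 4 × £750 = £3,000
Subtotal: £12,920 + £25,840 + £3,000 = £41,760
Attorney fees: 20% of £41,760 = £8,352
Total award: £41,760 + £8,352 = £50,112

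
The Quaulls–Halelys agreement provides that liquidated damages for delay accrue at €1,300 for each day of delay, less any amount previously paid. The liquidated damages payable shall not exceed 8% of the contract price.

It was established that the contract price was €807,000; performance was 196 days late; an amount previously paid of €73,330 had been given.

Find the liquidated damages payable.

€64,560

Per-day damages: 196 × €1,300 = €254,800
Less amount previously paid: €254,800 − €73,330 = €181,470
Cap: 8% of €807,000 = €64,560
Cap at €64,560: €181,470 exceeds the cap → €64,560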